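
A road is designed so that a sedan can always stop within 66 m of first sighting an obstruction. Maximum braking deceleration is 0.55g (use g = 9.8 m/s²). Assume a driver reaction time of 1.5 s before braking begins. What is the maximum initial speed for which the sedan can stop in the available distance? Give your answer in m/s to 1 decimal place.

Maximum speed ≈ 19.8 m/s

a = 0.55 × 9.8 = 5.390 m/s².
Stopping distance: v·t_r + v²/(2a) = 66 with t_r = 1.5 s and a = 5.390 m/s².
So v² + 16.170 v − 711.48 = 0.
Positive root: v = −a·t_r + √((a·t_r)² + 2a·d) = −8.085 + √(65.367 + 711.48) = 19.7870 m/s.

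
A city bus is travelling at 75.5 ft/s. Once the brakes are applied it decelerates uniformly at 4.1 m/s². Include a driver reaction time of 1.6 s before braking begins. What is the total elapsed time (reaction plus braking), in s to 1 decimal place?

75.5 ft/s × 0.3048 = 23.0124 m/s.
Braking time = v/a = 23.0124 / 4.100 = 5.613 s.
Total = 1.6 + 5.613 = 7.213 s.

Total time ≈ 7.2 s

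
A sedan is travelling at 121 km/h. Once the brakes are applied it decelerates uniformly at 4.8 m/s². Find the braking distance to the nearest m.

Braking distance ≈ 118 m

121 km/h ÷ 3.6 = 33.6111 m/s.
Braking distance = v²/(2a) = 33.6111² / (2 × 4.800) = 1129.706 / 9.600 = 117.678 m.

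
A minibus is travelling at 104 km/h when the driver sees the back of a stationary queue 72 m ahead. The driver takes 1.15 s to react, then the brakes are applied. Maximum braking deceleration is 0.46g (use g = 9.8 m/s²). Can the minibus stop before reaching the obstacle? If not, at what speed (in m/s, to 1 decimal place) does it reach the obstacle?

No — it strikes the obstacle at 22.0 m/s

104 km/h ÷ 3.6 = 28.8889 m/s.
a = 0.46 × 9.8 = 4.508 m/s².
Reaction distance = 28.8889 × 1.15 = 33.222 m.
Braking distance needed to stop: v²/(2a) = 834.569 / 9.016 = 92.565 m, so total needed = 33.222 + 92.565 = 125.787 m > 72 m — it cannot stop.
Distance remaining when braking begins: 72 − 33.222 = 38.778 m.
v² = v₀² − 2a·d = 834.569 − 2 × 4.508 × 38.778 = 484.947 m²/s².
v = √484.947 = 22.022 m/s.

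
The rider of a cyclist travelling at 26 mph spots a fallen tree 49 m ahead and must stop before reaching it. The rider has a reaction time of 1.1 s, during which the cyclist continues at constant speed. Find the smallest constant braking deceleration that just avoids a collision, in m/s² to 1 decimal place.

Required deceleration ≈ 1.9 m/s²

26 mph × 0.44704 = 11.6230 m/s.
Distance covered during reaction = 11.6230 × 1.1 = 12.785 m.
Distance available for braking: 49 − 12.785 = 36.215 m.
v² = 2a·d ⇒ a = v²/(2d) = 11.6230² / (2 × 36.215) = 135.094 / 72.430 = 1.8652 m/s².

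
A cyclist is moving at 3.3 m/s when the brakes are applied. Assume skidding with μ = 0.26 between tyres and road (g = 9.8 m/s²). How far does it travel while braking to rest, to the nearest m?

Braking distance ≈ 2 m

a = μg = 0.26 × 9.8 = 2.548 m/s².
Braking distance = v²/(2a) = 3.3000² / (2 × 2.548) = 10.890 / 5.096 = 2.137 m.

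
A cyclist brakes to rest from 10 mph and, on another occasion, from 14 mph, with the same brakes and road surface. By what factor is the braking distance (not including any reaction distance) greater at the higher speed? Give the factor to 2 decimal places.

Factor ≈ 1.96

Braking distance d = v²/(2a), so with a fixed, d ∝ v².
Factor = (14/10)² = 1.4000² = 1.9600.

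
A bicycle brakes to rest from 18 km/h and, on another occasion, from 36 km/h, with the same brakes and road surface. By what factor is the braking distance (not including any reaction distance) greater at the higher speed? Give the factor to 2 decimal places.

Braking distance d = v²/(2a), so with a fixed, d ∝ v².
Factor = (36/18)² = 2.0000² = 4.0000.

Factor ≈ 4.00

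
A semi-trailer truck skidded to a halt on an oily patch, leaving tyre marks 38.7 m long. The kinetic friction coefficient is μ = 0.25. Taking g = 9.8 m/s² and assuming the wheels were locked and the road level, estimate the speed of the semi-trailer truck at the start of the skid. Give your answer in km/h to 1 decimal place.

Deceleration a = μg = 0.25 × 9.8 = 2.450 m/s².
v = √(2a·d) = √(2 × 2.450 × 38.7) = √189.630 = 13.7706 m/s.
= 13.7706 × 3.6 = 49.574 km/h.

Initial speed ≈ 49.6 km/h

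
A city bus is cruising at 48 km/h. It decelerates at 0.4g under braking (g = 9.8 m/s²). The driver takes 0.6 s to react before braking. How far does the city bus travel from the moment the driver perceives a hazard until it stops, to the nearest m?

48 km/h ÷ 3.6 = 13.3333 m/s.
a = 0.4 × 9.8 = 3.920 m/s².
Reaction distance = v·t_r = 13.3333 × 0.6 = 8.000 m.
Braking distance = v²/(2a) = 13.3333² / (2 × 3.920) = 177.777 / 7.840 = 22.676 m.
Total = 8.000 + 22.676 = 30.676 m.

Total stopping distance ≈ 31 m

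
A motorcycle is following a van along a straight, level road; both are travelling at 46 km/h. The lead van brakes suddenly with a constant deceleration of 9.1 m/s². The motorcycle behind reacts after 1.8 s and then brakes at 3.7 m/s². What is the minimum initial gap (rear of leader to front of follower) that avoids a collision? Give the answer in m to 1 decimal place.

46 km/h ÷ 3.6 = 12.7778 m/s.
Leader travels v²/(2a_L) = 163.272 / 18.200 = 8.971 m before stopping.
Follower covers v·t_r = 12.7778 × 1.8 = 23.000 m while reacting, then v²/(2a_F) = 163.272 / 7.400 = 22.064 m while braking, for a total of 23.000 + 22.064 = 45.064 m.
Since a_F ≤ a_L and the follower starts braking later, the follower is never slower than the leader, so the closest approach is when both have stopped.
Minimum gap = 45.064 − 8.971 = 36.093 m.

Minimum gap ≈ 36.1 m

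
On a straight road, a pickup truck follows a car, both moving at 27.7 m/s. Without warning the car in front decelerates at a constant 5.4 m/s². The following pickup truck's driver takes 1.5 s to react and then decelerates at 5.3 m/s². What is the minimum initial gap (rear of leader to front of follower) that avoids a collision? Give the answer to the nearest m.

Leader travels v²/(2a_L) = 767.290 / 10.800 = 71.045 m before stopping.
Follower covers v·t_r = 27.7000 × 1.5 = 41.550 m while reacting, then v²/(2a_F) = 767.290 / 10.600 = 72.386 m while braking, for a total of 41.550 + 72.386 = 113.936 m.
Since a_F ≤ a_L and the follower starts braking later, the follower is never slower than the leader, so the closest approach is when both have stopped.
Minimum gap = 113.936 − 71.045 = 42.891 m.

Minimum gap ≈ 43 m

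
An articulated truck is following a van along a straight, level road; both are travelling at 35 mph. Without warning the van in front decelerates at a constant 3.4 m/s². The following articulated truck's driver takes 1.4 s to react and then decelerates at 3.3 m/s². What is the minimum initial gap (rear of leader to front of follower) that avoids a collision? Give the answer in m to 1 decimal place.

35 mph × 0.44704 = 15.6464 m/s.
Leader travels v²/(2a_L) = 244.810 / 6.800 = 36.001 m before stopping.
Follower covers v·t_r = 15.6464 × 1.4 = 21.905 m while reacting, then v²/(2a_F) = 244.810 / 6.600 = 37.092 m while braking, for a total of 21.905 + 37.092 = 58.997 m.
Since a_F ≤ a_L and the follower starts braking later, the follower is never slower than the leader, so the closest approach is when both have stopped.
Minimum gap = 58.997 − 36.001 = 22.996 m.

Minimum gap ≈ 23.0 m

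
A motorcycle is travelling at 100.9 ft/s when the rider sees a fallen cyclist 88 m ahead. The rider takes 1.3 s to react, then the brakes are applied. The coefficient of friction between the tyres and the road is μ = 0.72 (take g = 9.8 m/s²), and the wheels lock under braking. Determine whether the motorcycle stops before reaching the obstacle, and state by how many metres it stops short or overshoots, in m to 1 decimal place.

No — it overshoots by 19.0 m

100.9 ft/s × 0.3048 = 30.7543 m/s.
a = μg = 0.72 × 9.8 = 7.056 m/s².
Reaction distance = 30.7543 × 1.3 = 39.981 m.
Braking distance = v²/(2a) = 945.827 / 14.112 = 67.023 m.
Total stopping distance = 39.981 + 67.023 = 107.004 m, vs 88 m available — it cannot stop in time and overshoots by 107.004 − 88 = 19.004 m.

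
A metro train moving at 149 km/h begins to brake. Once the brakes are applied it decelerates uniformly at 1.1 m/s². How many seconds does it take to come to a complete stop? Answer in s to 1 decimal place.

149 km/h ÷ 3.6 = 41.3889 m/s.
Braking time = v/a = 41.3889 / 1.100 = 37.626 s.

Braking time ≈ 37.6 s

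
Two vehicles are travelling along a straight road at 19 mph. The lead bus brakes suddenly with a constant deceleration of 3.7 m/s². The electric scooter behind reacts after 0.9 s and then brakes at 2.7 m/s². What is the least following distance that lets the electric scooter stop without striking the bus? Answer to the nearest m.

Minimum gap ≈ 11 m

19 mph × 0.44704 = 8.4938 m/s.
Leader travels v²/(2a_L) = 72.145 / 7.400 = 9.749 m before stopping.
Follower covers v·t_r = 8.4938 × 0.9 = 7.644 m while reacting, then v²/(2a_F) = 72.145 / 5.400 = 13.360 m while braking, for a total of 7.644 + 13.360 = 21.004 m.
Since a_F ≤ a_L and the follower starts braking later, the follower is never slower than the leader, so the closest approach is when both have stopped.
Minimum gap = 21.004 − 9.749 = 11.255 m.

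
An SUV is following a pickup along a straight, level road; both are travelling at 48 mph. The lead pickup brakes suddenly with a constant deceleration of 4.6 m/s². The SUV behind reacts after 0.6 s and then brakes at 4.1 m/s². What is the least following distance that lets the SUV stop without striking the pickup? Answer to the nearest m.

48 mph × 0.44704 = 21.4579 m/s.
Leader travels v²/(2a_L) = 460.441 / 9.200 = 50.048 m before stopping.
Follower covers v·t_r = 21.4579 × 0.6 = 12.875 m while reacting, then v²/(2a_F) = 460.441 / 8.200 = 56.151 m while braking, for a total of 12.875 + 56.151 = 69.026 m.
Since a_F ≤ a_L and the follower starts braking later, the follower is never slower than the leader, so the closest approach is when both have stopped.
Minimum gap = 69.026 − 50.048 = 18.978 m.

Minimum gap ≈ 19 m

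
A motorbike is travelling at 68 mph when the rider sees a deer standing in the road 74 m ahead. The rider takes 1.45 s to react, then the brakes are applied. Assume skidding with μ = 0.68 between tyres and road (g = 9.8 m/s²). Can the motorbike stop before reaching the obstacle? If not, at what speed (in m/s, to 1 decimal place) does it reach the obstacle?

68 mph × 0.44704 = 30.3987 m/s.
a = μg = 0.68 × 9.8 = 6.664 m/s².
Reaction distance = 30.3987 × 1.45 = 44.078 m.
Braking distance needed to stop: v²/(2a) = 924.081 / 13.328 = 69.334 m, so total needed = 44.078 + 69.334 = 113.412 m > 74 m — it cannot stop.
Distance remaining when braking begins: 74 − 44.078 = 29.922 m.
v² = v₀² − 2a·d = 924.081 − 2 × 6.664 × 29.922 = 525.281 m²/s².
v = √525.281 = 22.919 m/s.

No — it strikes the obstacle at 22.9 m/s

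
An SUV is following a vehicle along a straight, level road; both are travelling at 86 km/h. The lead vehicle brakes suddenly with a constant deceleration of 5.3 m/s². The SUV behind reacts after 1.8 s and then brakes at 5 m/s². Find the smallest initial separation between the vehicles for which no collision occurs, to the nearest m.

Minimum gap ≈ 46 m

86 km/h ÷ 3.6 = 23.8889 m/s.
Leader travels v²/(2a_L) = 570.680 / 10.600 = 53.838 m before stopping.
Follower covers v·t_r = 23.8889 × 1.8 = 43.000 m while reacting, then v²/(2a_F) = 570.680 / 10.000 = 57.068 m while braking, for a total of 43.000 + 57.068 = 100.068 m.
Since a_F ≤ a_L and the follower starts braking later, the follower is never slower than the leader, so the closest approach is when both have stopped.
Minimum gap = 100.068 − 53.838 = 46.230 m.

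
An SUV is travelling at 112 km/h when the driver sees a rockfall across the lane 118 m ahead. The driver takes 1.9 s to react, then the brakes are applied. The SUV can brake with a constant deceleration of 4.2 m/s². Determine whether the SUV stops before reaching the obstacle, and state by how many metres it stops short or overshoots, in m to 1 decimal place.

112 km/h ÷ 3.6 = 31.1111 m/s.
Reaction distance = 31.1111 × 1.9 = 59.111 m.
Braking distance = v²/(2a) = 967.901 / 8.400 = 115.226 m.
Total stopping distance = 59.111 + 115.226 = 174.337 m, vs 118 m available — it cannot stop in time and overshoots by 174.337 − 118 = 56.337 m.

No — it overshoots by 56.3 m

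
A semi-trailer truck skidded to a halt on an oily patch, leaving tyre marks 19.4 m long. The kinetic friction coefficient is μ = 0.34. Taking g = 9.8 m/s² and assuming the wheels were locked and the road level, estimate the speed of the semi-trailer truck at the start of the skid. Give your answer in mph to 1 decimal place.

Deceleration a = μg = 0.34 × 9.8 = 3.332 m/s².
v = √(2a·d) = √(2 × 3.332 × 19.4) = √129.282 = 11.3702 m/s.
= 11.3702 ÷ 0.44704 = 25.434 mph.

Initial speed ≈ 25.4 mph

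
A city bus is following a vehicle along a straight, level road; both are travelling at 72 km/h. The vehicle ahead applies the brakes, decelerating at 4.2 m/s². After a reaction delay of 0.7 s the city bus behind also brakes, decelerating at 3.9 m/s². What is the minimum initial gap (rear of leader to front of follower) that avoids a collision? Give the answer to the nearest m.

Minimum gap ≈ 18 m

72 km/h ÷ 3.6 = 20.0000 m/s.
Leader travels v²/(2a_L) = 400.000 / 8.400 = 47.619 m before stopping.
Follower covers v·t_r = 20.0000 × 0.7 = 14.000 m while reacting, then v²/(2a_F) = 400.000 / 7.800 = 51.282 m while braking, for a total of 14.000 + 51.282 = 65.282 m.
Since a_F ≤ a_L and the follower starts braking later, the follower is never slower than the leader, so the closest approach is when both have stopped.
Minimum gap = 65.282 − 47.619 = 17.663 m.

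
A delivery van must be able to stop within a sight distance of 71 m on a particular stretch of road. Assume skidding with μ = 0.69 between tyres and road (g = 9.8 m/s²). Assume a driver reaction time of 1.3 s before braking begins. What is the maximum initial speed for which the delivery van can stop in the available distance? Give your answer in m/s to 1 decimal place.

Maximum speed ≈ 23.4 m/s

a = μg = 0.69 × 9.8 = 6.762 m/s².
Stopping distance: v·t_r + v²/(2a) = 71 with t_r = 1.3 s and a = 6.762 m/s².
So v² + 17.581 v − 960.20 = 0.
Positive root: v = −a·t_r + √((a·t_r)² + 2a·d) = −8.791 + √(77.282 + 960.20) = 23.4190 m/s.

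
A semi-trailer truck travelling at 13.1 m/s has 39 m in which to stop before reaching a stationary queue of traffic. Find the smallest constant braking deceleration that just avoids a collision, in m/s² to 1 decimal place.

Required deceleration ≈ 2.2 m/s²

v² = 2a·d ⇒ a = v²/(2d) = 13.1000² / (2 × 39.000) = 171.610 / 78.000 = 2.2001 m/s².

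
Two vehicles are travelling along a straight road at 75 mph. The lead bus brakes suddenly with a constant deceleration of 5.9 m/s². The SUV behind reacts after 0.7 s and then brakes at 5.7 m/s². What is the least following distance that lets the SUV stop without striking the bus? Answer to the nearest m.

75 mph × 0.44704 = 33.5280 m/s.
Leader travels v²/(2a_L) = 1124.127 / 11.800 = 95.265 m before stopping.
Follower covers v·t_r = 33.5280 × 0.7 = 23.470 m while reacting, then v²/(2a_F) = 1124.127 / 11.400 = 98.608 m while braking, for a total of 23.470 + 98.608 = 122.078 m.
Since a_F ≤ a_L and the follower starts braking later, the follower is never slower than the leader, so the closest approach is when both have stopped.
Minimum gap = 122.078 − 95.265 = 26.813 m.

Minimum gap ≈ 27 m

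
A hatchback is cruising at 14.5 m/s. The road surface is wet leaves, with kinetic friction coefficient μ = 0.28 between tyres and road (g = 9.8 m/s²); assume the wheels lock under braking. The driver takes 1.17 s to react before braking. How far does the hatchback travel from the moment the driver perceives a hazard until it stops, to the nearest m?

a = μg = 0.28 × 9.8 = 2.744 m/s².
Reaction distance = v·t_r = 14.5000 × 1.17 = 16.965 m.
Braking distance = v²/(2a) = 14.5000² / (2 × 2.744) = 210.250 / 5.488 = 38.311 m.
Total = 16.965 + 38.311 = 55.276 m.

Total stopping distance ≈ 55 m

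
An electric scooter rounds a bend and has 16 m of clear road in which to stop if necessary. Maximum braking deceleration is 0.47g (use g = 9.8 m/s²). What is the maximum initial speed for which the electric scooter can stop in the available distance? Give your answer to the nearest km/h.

a = 0.47 × 9.8 = 4.606 m/s².
v²/(2a) = d ⇒ v = √(2 × 4.606 × 16) = √147.39 = 12.1404 m/s.
12.1404 m/s × 3.6 = 43.705 km/h.

Maximum speed ≈ 44 km/h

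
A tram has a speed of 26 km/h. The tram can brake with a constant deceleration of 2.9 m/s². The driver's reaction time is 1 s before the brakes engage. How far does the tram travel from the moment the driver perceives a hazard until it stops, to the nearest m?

26 km/h ÷ 3.6 = 7.2222 m/s.
Reaction distance = v·t_r = 7.2222 × 1 = 7.222 m.
Braking distance = v²/(2a) = 7.2222² / (2 × 2.900) = 52.160 / 5.800 = 8.993 m.
Total = 7.222 + 8.993 = 16.215 m.

Total stopping distance ≈ 16 m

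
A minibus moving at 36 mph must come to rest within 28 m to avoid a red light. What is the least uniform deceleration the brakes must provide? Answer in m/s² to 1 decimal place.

36 mph × 0.44704 = 16.0934 m/s.
v² = 2a·d ⇒ a = v²/(2d) = 16.0934² / (2 × 28.000) = 258.998 / 56.000 = 4.6250 m/s².

Required deceleration ≈ 4.6 m/s²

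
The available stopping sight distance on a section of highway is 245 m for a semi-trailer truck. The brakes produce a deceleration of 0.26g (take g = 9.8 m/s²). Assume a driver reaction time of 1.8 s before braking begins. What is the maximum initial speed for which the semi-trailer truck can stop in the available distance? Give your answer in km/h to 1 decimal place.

Maximum speed ≈ 111.8 km/h

a = 0.26 × 9.8 = 2.548 m/s².
Stopping distance: v·t_r + v²/(2a) = 245 with t_r = 1.8 s and a = 2.548 m/s².
So v² + 9.173 v − 1248.52 = 0.
Positive root: v = −a·t_r + √((a·t_r)² + 2a·d) = −4.586 + √(21.031 + 1248.52) = 31.0448 m/s.
31.0448 m/s × 3.6 = 111.761 km/h.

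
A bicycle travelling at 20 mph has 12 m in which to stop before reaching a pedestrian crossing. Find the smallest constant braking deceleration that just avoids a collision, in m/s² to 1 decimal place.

Required deceleration ≈ 3.3 m/s²

20 mph × 0.44704 = 8.9408 m/s.
v² = 2a·d ⇒ a = v²/(2d) = 8.9408² / (2 × 12.000) = 79.938 / 24.000 = 3.3308 m/s².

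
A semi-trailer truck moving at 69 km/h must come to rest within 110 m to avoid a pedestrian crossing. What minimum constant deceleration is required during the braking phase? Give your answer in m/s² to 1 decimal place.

69 km/h ÷ 3.6 = 19.1667 m/s.
v² = 2a·d ⇒ a = v²/(2d) = 19.1667² / (2 × 110.000) = 367.362 / 220.000 = 1.6698 m/s².

Required deceleration ≈ 1.7 m/s²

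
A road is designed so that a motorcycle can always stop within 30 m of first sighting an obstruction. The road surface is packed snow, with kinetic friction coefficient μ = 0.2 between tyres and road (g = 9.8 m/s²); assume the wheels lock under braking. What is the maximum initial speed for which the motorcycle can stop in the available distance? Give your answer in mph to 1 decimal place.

a = μg = 0.2 × 9.8 = 1.960 m/s².
v²/(2a) = d ⇒ v = √(2 × 1.960 × 30) = √117.60 = 10.8444 m/s.
10.8444 m/s ÷ 0.44704 = 24.258 mph.

Maximum speed ≈ 24.3 mph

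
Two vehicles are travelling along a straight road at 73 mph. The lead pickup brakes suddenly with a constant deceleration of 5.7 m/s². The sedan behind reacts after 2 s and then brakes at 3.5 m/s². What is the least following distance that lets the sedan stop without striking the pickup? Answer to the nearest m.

Minimum gap ≈ 124 m

73 mph × 0.44704 = 32.6339 m/s.
Leader travels v²/(2a_L) = 1064.971 / 11.400 = 93.419 m before stopping.
Follower covers v·t_r = 32.6339 × 2 = 65.268 m while reacting, then v²/(2a_F) = 1064.971 / 7.000 = 152.139 m while braking, for a total of 65.268 + 152.139 = 217.407 m.
Since a_F ≤ a_L and the follower starts braking later, the follower is never slower than the leader, so the closest approach is when both have stopped.
Minimum gap = 217.407 − 93.419 = 123.988 m.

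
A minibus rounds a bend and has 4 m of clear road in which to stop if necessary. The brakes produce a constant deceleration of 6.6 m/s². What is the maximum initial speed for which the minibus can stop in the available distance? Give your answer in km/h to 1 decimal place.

Maximum speed ≈ 26.2 km/h

v²/(2a) = d ⇒ v = √(2 × 6.600 × 4) = √52.80 = 7.2664 m/s.
7.2664 m/s × 3.6 = 26.159 km/h.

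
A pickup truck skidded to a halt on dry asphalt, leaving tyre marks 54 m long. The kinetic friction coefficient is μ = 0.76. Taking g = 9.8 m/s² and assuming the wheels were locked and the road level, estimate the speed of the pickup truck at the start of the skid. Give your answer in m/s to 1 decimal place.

Deceleration a = μg = 0.76 × 9.8 = 7.448 m/s².
v = √(2a·d) = √(2 × 7.448 × 54) = √804.384 = 28.3617 m/s.

Initial speed ≈ 28.4 m/s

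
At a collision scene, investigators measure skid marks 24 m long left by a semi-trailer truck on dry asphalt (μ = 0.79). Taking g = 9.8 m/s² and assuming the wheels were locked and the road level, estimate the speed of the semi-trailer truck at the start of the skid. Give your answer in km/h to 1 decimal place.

Initial speed ≈ 69.4 km/h

Deceleration a = μg = 0.79 × 9.8 = 7.742 m/s².
v = √(2a·d) = √(2 × 7.742 × 24) = √371.616 = 19.2773 m/s.
= 19.2773 × 3.6 = 69.398 km/h.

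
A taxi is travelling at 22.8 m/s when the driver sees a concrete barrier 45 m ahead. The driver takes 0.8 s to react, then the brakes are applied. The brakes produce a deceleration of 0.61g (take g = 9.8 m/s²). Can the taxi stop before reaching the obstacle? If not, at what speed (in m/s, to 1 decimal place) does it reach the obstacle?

No — it strikes the obstacle at 14.1 m/s

a = 0.61 × 9.8 = 5.978 m/s².
Reaction distance = 22.8000 × 0.8 = 18.240 m.
Braking distance needed to stop: v²/(2a) = 519.840 / 11.956 = 43.479 m, so total needed = 18.240 + 43.479 = 61.719 m > 45 m — it cannot stop.
Distance remaining when braking begins: 45 − 18.240 = 26.760 m.
v² = v₀² − 2a·d = 519.840 − 2 × 5.978 × 26.760 = 199.897 m²/s².
v = √199.897 = 14.138 m/s.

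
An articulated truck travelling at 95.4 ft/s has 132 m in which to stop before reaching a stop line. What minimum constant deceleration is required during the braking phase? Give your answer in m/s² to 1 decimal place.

95.4 ft/s × 0.3048 = 29.0779 m/s.
v² = 2a·d ⇒ a = v²/(2d) = 29.0779² / (2 × 132.000) = 845.524 / 264.000 = 3.2027 m/s².

Required deceleration ≈ 3.2 m/s²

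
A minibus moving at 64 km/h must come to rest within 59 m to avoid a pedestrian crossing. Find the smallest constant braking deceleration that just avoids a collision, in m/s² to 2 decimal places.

Required deceleration ≈ 2.68 m/s²

64 km/h ÷ 3.6 = 17.7778 m/s.
v² = 2a·d ⇒ a = v²/(2d) = 17.7778² / (2 × 59.000) = 316.050 / 118.000 = 2.6784 m/s².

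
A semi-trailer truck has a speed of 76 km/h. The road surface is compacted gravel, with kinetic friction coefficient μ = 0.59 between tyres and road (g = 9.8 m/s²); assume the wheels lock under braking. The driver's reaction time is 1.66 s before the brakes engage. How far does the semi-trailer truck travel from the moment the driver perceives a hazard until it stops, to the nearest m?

Total stopping distance ≈ 74 m

76 km/h ÷ 3.6 = 21.1111 m/s.
a = μg = 0.59 × 9.8 = 5.782 m/s².
Reaction distance = v·t_r = 21.1111 × 1.66 = 35.044 m.
Braking distance = v²/(2a) = 21.1111² / (2 × 5.782) = 445.679 / 11.564 = 38.540 m.
Total = 35.044 + 38.540 = 73.584 m.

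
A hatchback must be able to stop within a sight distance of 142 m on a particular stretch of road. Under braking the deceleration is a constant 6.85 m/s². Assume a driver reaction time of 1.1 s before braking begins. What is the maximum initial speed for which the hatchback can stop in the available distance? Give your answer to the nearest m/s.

Stopping distance: v·t_r + v²/(2a) = 142 with t_r = 1.1 s and a = 6.850 m/s².
So v² + 15.070 v − 1945.40 = 0.
Positive root: v = −a·t_r + √((a·t_r)² + 2a·d) = −7.535 + √(56.776 + 1945.40) = 37.2107 m/s.

Maximum speed ≈ 37 m/s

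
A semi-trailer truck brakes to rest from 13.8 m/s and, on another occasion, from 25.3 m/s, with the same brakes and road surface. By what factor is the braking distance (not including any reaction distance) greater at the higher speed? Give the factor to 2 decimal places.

Factor ≈ 3.36

Braking distance d = v²/(2a), so with a fixed, d ∝ v².
Factor = (25.3/13.8)² = 1.8333² = 3.3610.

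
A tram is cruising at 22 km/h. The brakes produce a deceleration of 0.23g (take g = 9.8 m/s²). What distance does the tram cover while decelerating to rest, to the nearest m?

Braking distance ≈ 8 m

22 km/h ÷ 3.6 = 6.1111 m/s.
a = 0.23 × 9.8 = 2.254 m/s².
Braking distance = v²/(2a) = 6.1111² / (2 × 2.254) = 37.346 / 4.508 = 8.284 m.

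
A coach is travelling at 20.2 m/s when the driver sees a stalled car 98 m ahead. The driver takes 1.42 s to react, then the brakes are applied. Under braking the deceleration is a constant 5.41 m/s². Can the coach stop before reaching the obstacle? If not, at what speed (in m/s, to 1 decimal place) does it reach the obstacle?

Yes — it stops about 31.6 m short of the obstacle, so it never reaches it

Reaction distance = 20.2000 × 1.42 = 28.684 m.
Braking distance = v²/(2a) = 408.040 / 10.820 = 37.712 m.
Total stopping distance = 28.684 + 37.712 = 66.396 m, vs 98 m available — it stops with 98 − 66.396 = 31.604 m to spare.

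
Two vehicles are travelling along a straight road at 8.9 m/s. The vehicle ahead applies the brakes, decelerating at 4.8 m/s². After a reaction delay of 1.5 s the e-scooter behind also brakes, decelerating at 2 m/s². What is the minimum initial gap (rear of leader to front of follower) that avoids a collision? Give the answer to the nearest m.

Leader travels v²/(2a_L) = 79.210 / 9.600 = 8.251 m before stopping.
Follower covers v·t_r = 8.9000 × 1.5 = 13.350 m while reacting, then v²/(2a_F) = 79.210 / 4.000 = 19.802 m while braking, for a total of 13.350 + 19.802 = 33.152 m.
Since a_F ≤ a_L and the follower starts braking later, the follower is never slower than the leader, so the closest approach is when both have stopped.
Minimum gap = 33.152 − 8.251 = 24.901 m.

Minimum gap ≈ 25 m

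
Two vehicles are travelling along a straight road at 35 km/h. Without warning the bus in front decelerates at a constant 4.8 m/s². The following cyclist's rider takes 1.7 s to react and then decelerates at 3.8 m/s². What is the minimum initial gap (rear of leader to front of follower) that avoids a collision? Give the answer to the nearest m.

35 km/h ÷ 3.6 = 9.7222 m/s.
Leader travels v²/(2a_L) = 94.521 / 9.600 = 9.846 m before stopping.
Follower covers v·t_r = 9.7222 × 1.7 = 16.528 m while reacting, then v²/(2a_F) = 94.521 / 7.600 = 12.437 m while braking, for a total of 16.528 + 12.437 = 28.965 m.
Since a_F ≤ a_L and the follower starts braking later, the follower is never slower than the leader, so the closest approach is when both have stopped.
Minimum gap = 28.965 − 9.846 = 19.119 m.

Minimum gap ≈ 19 m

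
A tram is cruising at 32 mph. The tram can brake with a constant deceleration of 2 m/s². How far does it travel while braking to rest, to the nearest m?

Braking distance ≈ 51 m

32 mph × 0.44704 = 14.3053 m/s.
Braking distance = v²/(2a) = 14.3053² / (2 × 2.000) = 204.642 / 4.000 = 51.160 m.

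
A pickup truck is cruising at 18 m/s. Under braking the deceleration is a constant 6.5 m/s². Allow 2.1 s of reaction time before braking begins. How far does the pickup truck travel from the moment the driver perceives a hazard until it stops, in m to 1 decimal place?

Total stopping distance ≈ 62.7 m

Reaction distance = v·t_r = 18.0000 × 2.1 = 37.800 m.
Braking distance = v²/(2a) = 18.0000² / (2 × 6.500) = 324.000 / 13.000 = 24.923 m.
Total = 37.800 + 24.923 = 62.723 m.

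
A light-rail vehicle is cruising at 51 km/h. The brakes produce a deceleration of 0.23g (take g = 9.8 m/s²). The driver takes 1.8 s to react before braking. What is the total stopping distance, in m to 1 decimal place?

51 km/h ÷ 3.6 = 14.1667 m/s.
a = 0.23 × 9.8 = 2.254 m/s².
Reaction distance = v·t_r = 14.1667 × 1.8 = 25.500 m.
Braking distance = v²/(2a) = 14.1667² / (2 × 2.254) = 200.695 / 4.508 = 44.520 m.
Total = 25.500 + 44.520 = 70.020 m.

Total stopping distance ≈ 70.0 m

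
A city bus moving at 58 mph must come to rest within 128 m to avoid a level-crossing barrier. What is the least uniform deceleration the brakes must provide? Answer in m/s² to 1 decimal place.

Required deceleration ≈ 2.6 m/s²

58 mph × 0.44704 = 25.9283 m/s.
v² = 2a·d ⇒ a = v²/(2d) = 25.9283² / (2 × 128.000) = 672.277 / 256.000 = 2.6261 m/s².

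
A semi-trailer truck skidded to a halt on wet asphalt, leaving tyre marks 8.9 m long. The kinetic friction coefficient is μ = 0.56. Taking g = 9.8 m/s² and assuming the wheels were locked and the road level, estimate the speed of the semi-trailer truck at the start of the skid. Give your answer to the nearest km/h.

Initial speed ≈ 36 km/h

Deceleration a = μg = 0.56 × 9.8 = 5.488 m/s².
v = √(2a·d) = √(2 × 5.488 × 8.9) = √97.686 = 9.8836 m/s.
= 9.8836 × 3.6 = 35.581 km/h.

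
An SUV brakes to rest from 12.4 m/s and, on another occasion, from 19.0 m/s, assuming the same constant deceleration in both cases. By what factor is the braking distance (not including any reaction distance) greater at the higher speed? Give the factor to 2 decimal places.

Factor ≈ 2.35

Braking distance d = v²/(2a), so with a fixed, d ∝ v².
Factor = (19.0/12.4)² = 1.5323² = 2.3479.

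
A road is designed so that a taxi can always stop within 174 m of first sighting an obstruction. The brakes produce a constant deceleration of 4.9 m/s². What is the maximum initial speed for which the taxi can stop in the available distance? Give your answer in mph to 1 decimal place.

Maximum speed ≈ 92.4 mph

v²/(2a) = d ⇒ v = √(2 × 4.900 × 174) = √1705.20 = 41.2941 m/s.
41.2941 m/s ÷ 0.44704 = 92.372 mph.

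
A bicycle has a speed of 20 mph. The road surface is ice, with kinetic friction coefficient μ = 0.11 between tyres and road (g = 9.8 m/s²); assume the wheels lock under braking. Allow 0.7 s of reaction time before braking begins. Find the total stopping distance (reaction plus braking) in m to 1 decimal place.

Total stopping distance ≈ 43.3 m

20 mph × 0.44704 = 8.9408 m/s.
a = μg = 0.11 × 9.8 = 1.078 m/s².
Reaction distance = v·t_r = 8.9408 × 0.7 = 6.259 m.
Braking distance = v²/(2a) = 8.9408² / (2 × 1.078) = 79.938 / 2.156 = 37.077 m.
Total = 6.259 + 37.077 = 43.336 m.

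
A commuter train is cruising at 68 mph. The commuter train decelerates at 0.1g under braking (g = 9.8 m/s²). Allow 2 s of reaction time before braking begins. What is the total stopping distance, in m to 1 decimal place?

68 mph × 0.44704 = 30.3987 m/s.
a = 0.1 × 9.8 = 0.980 m/s².
Reaction distance = v·t_r = 30.3987 × 2 = 60.797 m.
Braking distance = v²/(2a) = 30.3987² / (2 × 0.980) = 924.081 / 1.960 = 471.470 m.
Total = 60.797 + 471.470 = 532.267 m.

Total stopping distance ≈ 532.3 m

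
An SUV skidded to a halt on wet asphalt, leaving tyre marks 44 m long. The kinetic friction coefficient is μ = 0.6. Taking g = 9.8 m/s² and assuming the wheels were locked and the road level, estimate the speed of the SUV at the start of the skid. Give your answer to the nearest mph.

Initial speed ≈ 51 mph

Deceleration a = μg = 0.6 × 9.8 = 5.880 m/s².
v = √(2a·d) = √(2 × 5.880 × 44) = √517.440 = 22.7473 m/s.
= 22.7473 ÷ 0.44704 = 50.884 mph.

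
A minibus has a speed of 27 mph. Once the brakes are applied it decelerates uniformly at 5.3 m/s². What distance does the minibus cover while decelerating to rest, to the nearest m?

Braking distance ≈ 14 m

27 mph × 0.44704 = 12.0701 m/s.
Braking distance = v²/(2a) = 12.0701² / (2 × 5.300) = 145.687 / 10.600 = 13.744 m.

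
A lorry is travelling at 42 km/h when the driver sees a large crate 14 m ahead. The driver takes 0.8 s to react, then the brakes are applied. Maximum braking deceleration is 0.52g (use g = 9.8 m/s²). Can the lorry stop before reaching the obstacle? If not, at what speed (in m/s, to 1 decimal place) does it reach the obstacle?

42 km/h ÷ 3.6 = 11.6667 m/s.
a = 0.52 × 9.8 = 5.096 m/s².
Reaction distance = 11.6667 × 0.8 = 9.333 m.
Braking distance needed to stop: v²/(2a) = 136.112 / 10.192 = 13.355 m, so total needed = 9.333 + 13.355 = 22.688 m > 14 m — it cannot stop.
Distance remaining when braking begins: 14 − 9.333 = 4.667 m.
v² = v₀² − 2a·d = 136.112 − 2 × 5.096 × 4.667 = 88.546 m²/s².
v = √88.546 = 9.410 m/s.

No — it strikes the obstacle at 9.4 m/s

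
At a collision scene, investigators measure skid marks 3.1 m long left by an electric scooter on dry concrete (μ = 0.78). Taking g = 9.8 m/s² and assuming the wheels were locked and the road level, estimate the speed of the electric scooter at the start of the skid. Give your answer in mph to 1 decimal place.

Deceleration a = μg = 0.78 × 9.8 = 7.644 m/s².
v = √(2a·d) = √(2 × 7.644 × 3.1) = √47.393 = 6.8843 m/s.
= 6.8843 ÷ 0.44704 = 15.400 mph.

Initial speed ≈ 15.4 mph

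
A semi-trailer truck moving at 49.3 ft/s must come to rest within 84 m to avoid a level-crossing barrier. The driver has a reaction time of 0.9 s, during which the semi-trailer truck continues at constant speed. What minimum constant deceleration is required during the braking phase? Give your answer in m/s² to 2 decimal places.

49.3 ft/s × 0.3048 = 15.0266 m/s.
Distance covered during reaction = 15.0266 × 0.9 = 13.524 m.
Distance available for braking: 84 − 13.524 = 70.476 m.
v² = 2a·d ⇒ a = v²/(2d) = 15.0266² / (2 × 70.476) = 225.799 / 140.952 = 1.6020 m/s².

Required deceleration ≈ 1.60 m/s²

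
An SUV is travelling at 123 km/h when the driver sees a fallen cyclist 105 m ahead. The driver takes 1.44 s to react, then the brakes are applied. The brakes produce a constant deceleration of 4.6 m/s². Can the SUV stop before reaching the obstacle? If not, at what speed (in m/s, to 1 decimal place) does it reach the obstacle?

No — it strikes the obstacle at 25.6 m/s

123 km/h ÷ 3.6 = 34.1667 m/s.
Reaction distance = 34.1667 × 1.44 = 49.200 m.
Braking distance needed to stop: v²/(2a) = 1167.363 / 9.200 = 126.887 m, so total needed = 49.200 + 126.887 = 176.087 m > 105 m — it cannot stop.
Distance remaining when braking begins: 105 − 49.200 = 55.800 m.
v² = v₀² − 2a·d = 1167.363 − 2 × 4.600 × 55.800 = 654.003 m²/s².
v = √654.003 = 25.573 m/s.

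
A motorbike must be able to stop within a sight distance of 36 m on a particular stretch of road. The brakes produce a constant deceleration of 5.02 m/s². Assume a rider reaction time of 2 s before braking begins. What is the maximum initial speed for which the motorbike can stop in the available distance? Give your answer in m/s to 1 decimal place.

Stopping distance: v·t_r + v²/(2a) = 36 with t_r = 2 s and a = 5.020 m/s².
So v² + 20.080 v − 361.44 = 0.
Positive root: v = −a·t_r + √((a·t_r)² + 2a·d) = −10.040 + √(100.802 + 361.44) = 11.4598 m/s.

Maximum speed ≈ 11.5 m/s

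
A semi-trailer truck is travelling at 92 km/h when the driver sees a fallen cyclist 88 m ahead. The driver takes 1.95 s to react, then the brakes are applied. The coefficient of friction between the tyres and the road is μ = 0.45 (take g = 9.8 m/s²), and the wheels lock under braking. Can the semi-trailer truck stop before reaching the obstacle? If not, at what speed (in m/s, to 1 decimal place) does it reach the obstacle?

No — it strikes the obstacle at 17.8 m/s

92 km/h ÷ 3.6 = 25.5556 m/s.
a = μg = 0.45 × 9.8 = 4.410 m/s².
Reaction distance = 25.5556 × 1.95 = 49.833 m.
Braking distance needed to stop: v²/(2a) = 653.089 / 8.820 = 74.046 m, so total needed = 49.833 + 74.046 = 123.879 m > 88 m — it cannot stop.
Distance remaining when braking begins: 88 − 49.833 = 38.167 m.
v² = v₀² − 2a·d = 653.089 − 2 × 4.410 × 38.167 = 316.456 m²/s².
v = √316.456 = 17.789 m/s.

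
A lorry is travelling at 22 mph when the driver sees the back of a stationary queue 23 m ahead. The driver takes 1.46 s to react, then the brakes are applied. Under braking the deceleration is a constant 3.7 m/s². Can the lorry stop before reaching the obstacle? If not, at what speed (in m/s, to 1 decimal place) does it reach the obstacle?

No — it strikes the obstacle at 5.7 m/s

22 mph × 0.44704 = 9.8349 m/s.
Reaction distance = 9.8349 × 1.46 = 14.359 m.
Braking distance needed to stop: v²/(2a) = 96.725 / 7.400 = 13.071 m, so total needed = 14.359 + 13.071 = 27.430 m > 23 m — it cannot stop.
Distance remaining when braking begins: 23 − 14.359 = 8.641 m.
v² = v₀² − 2a·d = 96.725 − 2 × 3.700 × 8.641 = 32.782 m²/s².
v = √32.782 = 5.726 m/s.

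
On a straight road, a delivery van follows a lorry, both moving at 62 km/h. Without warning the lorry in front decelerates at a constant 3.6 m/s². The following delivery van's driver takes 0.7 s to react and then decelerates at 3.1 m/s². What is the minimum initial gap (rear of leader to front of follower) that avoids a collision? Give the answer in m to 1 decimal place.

62 km/h ÷ 3.6 = 17.2222 m/s.
Leader travels v²/(2a_L) = 296.604 / 7.200 = 41.195 m before stopping.
Follower covers v·t_r = 17.2222 × 0.7 = 12.056 m while reacting, then v²/(2a_F) = 296.604 / 6.200 = 47.839 m while braking, for a total of 12.056 + 47.839 = 59.895 m.
Since a_F ≤ a_L and the follower starts braking later, the follower is never slower than the leader, so the closest approach is when both have stopped.
Minimum gap = 59.895 − 41.195 = 18.700 m.

Minimum gap ≈ 18.7 m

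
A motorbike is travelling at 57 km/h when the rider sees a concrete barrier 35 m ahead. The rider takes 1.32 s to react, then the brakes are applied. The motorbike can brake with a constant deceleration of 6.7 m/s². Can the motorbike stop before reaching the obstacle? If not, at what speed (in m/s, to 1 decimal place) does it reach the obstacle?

57 km/h ÷ 3.6 = 15.8333 m/s.
Reaction distance = 15.8333 × 1.32 = 20.900 m.
Braking distance needed to stop: v²/(2a) = 250.693 / 13.400 = 18.708 m, so total needed = 20.900 + 18.708 = 39.608 m > 35 m — it cannot stop.
Distance remaining when braking begins: 35 − 20.900 = 14.100 m.
v² = v₀² − 2a·d = 250.693 − 2 × 6.700 × 14.100 = 61.753 m²/s².
v = √61.753 = 7.858 m/s.

No — it strikes the obstacle at 7.9 m/s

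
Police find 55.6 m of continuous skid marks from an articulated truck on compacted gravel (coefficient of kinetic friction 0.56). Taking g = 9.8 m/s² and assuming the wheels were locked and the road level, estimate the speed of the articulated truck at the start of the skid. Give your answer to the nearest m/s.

Initial speed ≈ 25 m/s

Deceleration a = μg = 0.56 × 9.8 = 5.488 m/s².
v = √(2a·d) = √(2 × 5.488 × 55.6) = √610.266 = 24.7036 m/s.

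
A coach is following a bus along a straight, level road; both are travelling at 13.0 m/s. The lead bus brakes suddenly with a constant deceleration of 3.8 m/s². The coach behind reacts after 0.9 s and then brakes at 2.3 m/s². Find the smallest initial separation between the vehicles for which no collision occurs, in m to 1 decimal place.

Leader travels v²/(2a_L) = 169.000 / 7.600 = 22.237 m before stopping.
Follower covers v·t_r = 13.0000 × 0.9 = 11.700 m while reacting, then v²/(2a_F) = 169.000 / 4.600 = 36.739 m while braking, for a total of 11.700 + 36.739 = 48.439 m.
Since a_F ≤ a_L and the follower starts braking later, the follower is never slower than the leader, so the closest approach is when both have stopped.
Minimum gap = 48.439 − 22.237 = 26.202 m.

Minimum gap ≈ 26.2 m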